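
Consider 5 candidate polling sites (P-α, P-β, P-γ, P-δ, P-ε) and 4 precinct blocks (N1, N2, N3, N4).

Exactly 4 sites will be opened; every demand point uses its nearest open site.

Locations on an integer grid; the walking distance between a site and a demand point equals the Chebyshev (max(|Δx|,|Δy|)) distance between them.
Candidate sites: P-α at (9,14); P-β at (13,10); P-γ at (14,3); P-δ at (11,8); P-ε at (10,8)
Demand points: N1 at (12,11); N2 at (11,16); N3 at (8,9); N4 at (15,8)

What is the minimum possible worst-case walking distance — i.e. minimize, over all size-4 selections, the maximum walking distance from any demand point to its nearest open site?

2

Open {P-α, P-β, P-γ, P-ε}.
  Farthest demand point is N2 at walking distance 2 (to P-α); all others are ≤ 2.
With {P-α, P-β, P-δ, P-ε} the worst case is 2.
With {P-α, P-β, P-γ, P-δ} the worst case is 3.
No size-4 selection achieves below 2.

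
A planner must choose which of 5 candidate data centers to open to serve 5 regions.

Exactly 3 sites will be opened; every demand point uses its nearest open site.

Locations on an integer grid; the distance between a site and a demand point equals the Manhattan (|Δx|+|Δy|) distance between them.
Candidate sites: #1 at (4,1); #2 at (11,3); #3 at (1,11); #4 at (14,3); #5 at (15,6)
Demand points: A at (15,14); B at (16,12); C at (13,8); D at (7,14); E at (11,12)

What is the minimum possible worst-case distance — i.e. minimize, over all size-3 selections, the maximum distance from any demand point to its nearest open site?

Open {#2, #3, #5}.
  Farthest demand point is D at distance 9 (to #3); all others are ≤ 9.
With {#1, #3, #5} the worst case is 10.
With {#3, #4, #5} the worst case is 10.
No size-3 selection achieves below 9.

9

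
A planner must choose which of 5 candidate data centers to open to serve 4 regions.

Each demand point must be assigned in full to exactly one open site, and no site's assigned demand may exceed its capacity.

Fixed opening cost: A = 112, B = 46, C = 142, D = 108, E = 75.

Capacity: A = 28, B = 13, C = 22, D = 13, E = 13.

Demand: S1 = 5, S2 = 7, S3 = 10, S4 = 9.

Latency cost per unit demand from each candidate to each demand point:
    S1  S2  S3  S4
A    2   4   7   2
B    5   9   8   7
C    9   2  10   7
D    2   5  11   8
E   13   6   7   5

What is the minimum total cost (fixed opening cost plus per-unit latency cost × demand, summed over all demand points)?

Open {A, B}; cheapest assignment that respects the capacities:
  A (cap 28, load 21): S1, S2, S4 — cost 5×2 + 7×4 + 9×2 = 56
  B (cap 13, load 10): S3 — cost 10×8 = 80
  Shipping 136, fixed 158 → total 294.
  Any other capacity-feasible assignment to {A, B} ships for at least 136.
Compare {A, E}: its best feasible assignment gives total 313.
Compare {A, D}: its best feasible assignment gives total 346.
Every other set of open sites that can feasibly serve all demand totals ≥ 313 even under its best assignment. Minimum: 294.

294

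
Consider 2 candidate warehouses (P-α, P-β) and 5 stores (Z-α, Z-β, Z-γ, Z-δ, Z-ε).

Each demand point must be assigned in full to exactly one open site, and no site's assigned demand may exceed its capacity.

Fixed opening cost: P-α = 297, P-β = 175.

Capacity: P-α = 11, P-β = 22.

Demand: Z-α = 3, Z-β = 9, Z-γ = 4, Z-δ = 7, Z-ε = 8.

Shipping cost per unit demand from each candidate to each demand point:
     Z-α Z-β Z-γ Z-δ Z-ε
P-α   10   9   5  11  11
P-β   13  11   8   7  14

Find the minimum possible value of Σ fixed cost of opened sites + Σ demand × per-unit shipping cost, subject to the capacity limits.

770

Open {P-α, P-β}; cheapest assignment that respects the capacities:
  P-α (cap 11, load 11): Z-α, Z-ε — cost 3×10 + 8×11 = 118
  P-β (cap 22, load 20): Z-β, Z-γ, Z-δ — cost 9×11 + 4×8 + 7×7 = 180
  Shipping 298, fixed 472 → total 770.
  Any other capacity-feasible assignment to {P-α, P-β} ships for at least 298.
Total demand is 31 and no other set of sites has combined capacity ≥ 31, so {P-α, P-β} is the only feasible choice of open sites. Minimum: 770.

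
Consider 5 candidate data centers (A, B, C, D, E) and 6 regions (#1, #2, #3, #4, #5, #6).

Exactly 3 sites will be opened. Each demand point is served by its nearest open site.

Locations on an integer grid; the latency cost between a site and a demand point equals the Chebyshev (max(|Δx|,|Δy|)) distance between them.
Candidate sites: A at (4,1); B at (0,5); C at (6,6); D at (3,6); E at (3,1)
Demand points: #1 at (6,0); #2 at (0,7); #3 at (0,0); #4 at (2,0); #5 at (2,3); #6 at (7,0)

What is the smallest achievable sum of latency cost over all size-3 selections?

13

Open {A, B, E}.
  #1→A 2, #2→B 2, #3→E 3, #4→E 1, #5→A 2, #6→A 3  ⇒ total 13.
Compare {A, D, E}: total 14.
Compare {A, B, C}: total 15.
No size-3 selection does better; minimum is 13.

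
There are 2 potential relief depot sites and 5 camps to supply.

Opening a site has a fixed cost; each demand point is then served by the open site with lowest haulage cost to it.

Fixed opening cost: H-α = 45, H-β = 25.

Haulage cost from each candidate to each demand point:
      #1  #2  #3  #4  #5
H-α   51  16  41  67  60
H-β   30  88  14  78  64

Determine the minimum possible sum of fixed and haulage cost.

Open {H-α, H-β}: assign each demand point to its cheapest open site.
  #1→H-β 30, #2→H-α 16, #3→H-β 14, #4→H-α 67, #5→H-α 60
  haulage cost 187, fixed 70 → total 257.
Compare {H-α}: haulage cost 235 + fixed 45 = 280.
Compare {H-β}: haulage cost 274 + fixed 25 = 299.

257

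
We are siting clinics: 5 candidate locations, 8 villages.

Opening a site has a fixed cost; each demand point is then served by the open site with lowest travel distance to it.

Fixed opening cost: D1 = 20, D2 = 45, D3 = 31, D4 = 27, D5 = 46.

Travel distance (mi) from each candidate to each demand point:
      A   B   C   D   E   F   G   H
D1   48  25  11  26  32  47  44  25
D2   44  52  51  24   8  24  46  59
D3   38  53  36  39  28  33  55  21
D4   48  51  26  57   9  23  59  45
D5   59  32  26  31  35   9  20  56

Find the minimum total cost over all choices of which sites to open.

Open {D1, D4}: assign each demand point to its cheapest open site.
  A→D1 48, B→D1 25, C→D1 11, D→D1 26, E→D4 9, F→D4 23, G→D1 44, H→D1 25
  travel distance 211, fixed 47 → total 258.
Compare {D1, D5}: travel distance 196 + fixed 66 = 262.
Compare {D1, D4, D5}: travel distance 173 + fixed 93 = 266.
Compare {D1, D2}: travel distance 205 + fixed 65 = 270.
All other subsets cost ≥ 262. Minimum total cost: 258.

258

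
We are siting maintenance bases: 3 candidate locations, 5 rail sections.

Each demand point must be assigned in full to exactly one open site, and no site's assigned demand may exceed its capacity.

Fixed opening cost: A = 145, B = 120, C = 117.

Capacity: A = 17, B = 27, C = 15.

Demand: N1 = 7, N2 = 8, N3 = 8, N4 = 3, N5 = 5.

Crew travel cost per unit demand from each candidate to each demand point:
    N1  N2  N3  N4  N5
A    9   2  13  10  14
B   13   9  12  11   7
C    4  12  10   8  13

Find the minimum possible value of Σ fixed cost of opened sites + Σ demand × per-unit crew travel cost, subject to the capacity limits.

Open {B, C}; cheapest assignment that respects the capacities:
  B (cap 27, load 16): N2, N4, N5 — cost 8×9 + 3×11 + 5×7 = 140
  C (cap 15, load 15): N1, N3 — cost 7×4 + 8×10 = 108
  Shipping 248, fixed 237 → total 485.
  Any other capacity-feasible assignment to {B, C} ships for at least 248.
Compare {A, C}: its best feasible assignment gives total 486.
Compare {A, B}: its best feasible assignment gives total 508.
Every other set of open sites that can feasibly serve all demand totals ≥ 486 even under its best assignment. Minimum: 485.

485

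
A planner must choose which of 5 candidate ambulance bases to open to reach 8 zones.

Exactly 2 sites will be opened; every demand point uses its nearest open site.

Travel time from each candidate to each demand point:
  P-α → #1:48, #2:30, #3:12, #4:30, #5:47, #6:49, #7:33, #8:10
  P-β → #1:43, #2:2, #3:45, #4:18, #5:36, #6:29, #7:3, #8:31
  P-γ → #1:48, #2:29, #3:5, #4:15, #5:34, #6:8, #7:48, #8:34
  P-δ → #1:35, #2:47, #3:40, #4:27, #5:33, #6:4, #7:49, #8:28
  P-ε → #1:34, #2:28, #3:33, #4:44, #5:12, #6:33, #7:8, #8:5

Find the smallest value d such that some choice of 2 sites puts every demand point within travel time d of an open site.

Open {P-α, P-ε}.
  Farthest demand point is #1 at travel time 34 (to P-ε); all others are ≤ 34.
With {P-β, P-ε} the worst case is 34.
With {P-γ, P-ε} the worst case is 34.
No size-2 selection achieves below 34.

34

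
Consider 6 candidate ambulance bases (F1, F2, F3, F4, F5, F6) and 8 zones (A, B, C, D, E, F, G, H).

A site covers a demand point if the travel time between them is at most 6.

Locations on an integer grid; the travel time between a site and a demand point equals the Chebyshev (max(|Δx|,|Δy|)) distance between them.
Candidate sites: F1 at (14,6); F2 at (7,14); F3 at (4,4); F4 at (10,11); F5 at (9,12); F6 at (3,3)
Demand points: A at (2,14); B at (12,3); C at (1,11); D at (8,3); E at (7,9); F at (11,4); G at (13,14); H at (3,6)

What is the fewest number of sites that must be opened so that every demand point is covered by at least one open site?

Coverage sets (demand points within 6 of each site):
  F1: {B, D, F}
  F2: {A, C, E, G}
  F3: {D, E, H}
  F4: {E, G}
  F5: {E, G, H}
  F6: {D, E, H}
No 2 sites suffice: every size-2 union leaves at least one demand point uncovered.
But {F1, F2, F3} covers everything, so the minimum is 3.

3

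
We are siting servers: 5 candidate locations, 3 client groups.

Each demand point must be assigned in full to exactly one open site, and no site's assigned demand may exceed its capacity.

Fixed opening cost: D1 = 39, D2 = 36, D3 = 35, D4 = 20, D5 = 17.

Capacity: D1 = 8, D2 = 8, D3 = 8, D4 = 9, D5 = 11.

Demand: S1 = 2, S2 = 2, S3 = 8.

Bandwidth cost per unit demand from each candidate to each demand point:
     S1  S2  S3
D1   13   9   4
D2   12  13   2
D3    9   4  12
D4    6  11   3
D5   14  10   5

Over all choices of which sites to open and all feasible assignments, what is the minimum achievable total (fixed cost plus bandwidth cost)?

105

Open {D3, D4}; cheapest assignment that respects the capacities:
  D3 (cap 8, load 4): S1, S2 — cost 2×9 + 2×4 = 26
  D4 (cap 9, load 8): S3 — cost 8×3 = 24
  Shipping 50, fixed 55 → total 105.
  Any other capacity-feasible assignment to {D3, D4} ships for at least 50.
Compare {D2, D4}: its best feasible assignment gives total 106.
Compare {D4, D5}: its best feasible assignment gives total 109.
Every other set of open sites that can feasibly serve all demand totals ≥ 106 even under its best assignment. Minimum: 105.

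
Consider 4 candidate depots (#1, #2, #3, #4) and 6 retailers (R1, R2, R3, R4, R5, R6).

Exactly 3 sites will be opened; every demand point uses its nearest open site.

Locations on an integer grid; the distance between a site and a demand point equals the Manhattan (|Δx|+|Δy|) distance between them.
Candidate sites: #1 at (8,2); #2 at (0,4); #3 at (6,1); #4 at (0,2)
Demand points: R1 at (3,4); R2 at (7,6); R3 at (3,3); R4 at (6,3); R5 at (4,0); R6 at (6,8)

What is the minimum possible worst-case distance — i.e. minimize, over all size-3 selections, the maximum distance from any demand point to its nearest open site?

7

Open {#1, #2, #3}.
  Farthest demand point is R6 at distance 7 (to #3); all others are ≤ 7.
With {#1, #3, #4} the worst case is 7.
With {#2, #3, #4} the worst case is 7.
No size-3 selection achieves below 7.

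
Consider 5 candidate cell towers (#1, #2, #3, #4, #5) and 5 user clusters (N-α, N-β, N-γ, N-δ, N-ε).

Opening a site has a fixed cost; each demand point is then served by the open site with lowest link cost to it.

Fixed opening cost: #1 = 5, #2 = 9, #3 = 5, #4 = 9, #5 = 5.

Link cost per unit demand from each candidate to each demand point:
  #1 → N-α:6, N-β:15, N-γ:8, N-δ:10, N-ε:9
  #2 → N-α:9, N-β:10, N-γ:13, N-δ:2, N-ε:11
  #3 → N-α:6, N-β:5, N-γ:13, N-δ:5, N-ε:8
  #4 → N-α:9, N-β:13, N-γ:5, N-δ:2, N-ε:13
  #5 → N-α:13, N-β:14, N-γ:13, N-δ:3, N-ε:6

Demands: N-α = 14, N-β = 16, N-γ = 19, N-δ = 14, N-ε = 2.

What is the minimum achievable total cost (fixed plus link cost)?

317

Open {#3, #4}: assign each demand point to its cheapest open site.
  N-α→#3 14×6=84, N-β→#3 16×5=80, N-γ→#4 19×5=95, N-δ→#4 14×2=28, N-ε→#3 2×8=16
  link cost 303, fixed 14 → total 317.
Compare {#3, #4, #5}: link cost 299 + fixed 19 = 318.
Compare {#1, #3, #4}: link cost 303 + fixed 19 = 322.
Compare {#1, #3, #4, #5}: link cost 299 + fixed 24 = 323.
All other subsets cost ≥ 318. Minimum total cost: 317.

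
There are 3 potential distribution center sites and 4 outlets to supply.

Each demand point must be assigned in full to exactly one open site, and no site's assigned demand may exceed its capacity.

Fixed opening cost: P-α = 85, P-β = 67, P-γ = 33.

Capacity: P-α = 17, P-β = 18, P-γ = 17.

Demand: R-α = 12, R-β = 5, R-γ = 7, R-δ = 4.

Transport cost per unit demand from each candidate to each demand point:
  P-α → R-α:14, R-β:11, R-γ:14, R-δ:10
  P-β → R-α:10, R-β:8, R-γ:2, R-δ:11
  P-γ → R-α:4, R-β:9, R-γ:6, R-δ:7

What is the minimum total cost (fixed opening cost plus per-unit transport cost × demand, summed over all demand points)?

Open {P-β, P-γ}; cheapest assignment that respects the capacities:
  P-β (cap 18, load 12): R-β, R-γ — cost 5×8 + 7×2 = 54
  P-γ (cap 17, load 16): R-α, R-δ — cost 12×4 + 4×7 = 76
  Shipping 130, fixed 100 → total 230.
  Any other capacity-feasible assignment to {P-β, P-γ} ships for at least 130.
Compare {P-α, P-β, P-γ}: its best feasible assignment gives total 315.
Compare {P-α, P-γ}: its best feasible assignment gives total 347.
Every other set of open sites that can feasibly serve all demand totals ≥ 315 even under its best assignment. Minimum: 230.

230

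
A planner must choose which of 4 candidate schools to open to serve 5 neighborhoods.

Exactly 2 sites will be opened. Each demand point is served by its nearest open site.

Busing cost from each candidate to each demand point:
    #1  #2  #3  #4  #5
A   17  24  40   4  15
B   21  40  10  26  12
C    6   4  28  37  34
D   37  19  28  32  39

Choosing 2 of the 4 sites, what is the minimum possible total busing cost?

57

Open {A, C}.
  #1→C 6, #2→C 4, #3→C 28, #4→A 4, #5→A 15  ⇒ total 57.
Compare {B, C}: total 58.
Compare {A, B}: total 67.
No size-2 selection does better; minimum is 57.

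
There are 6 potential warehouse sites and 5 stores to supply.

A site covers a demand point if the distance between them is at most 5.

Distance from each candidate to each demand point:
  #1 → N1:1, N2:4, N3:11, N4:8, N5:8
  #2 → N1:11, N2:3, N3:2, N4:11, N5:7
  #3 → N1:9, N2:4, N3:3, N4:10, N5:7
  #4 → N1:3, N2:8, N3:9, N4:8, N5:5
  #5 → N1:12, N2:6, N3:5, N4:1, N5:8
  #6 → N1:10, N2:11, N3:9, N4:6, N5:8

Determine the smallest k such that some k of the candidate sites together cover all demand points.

Coverage sets (demand points within 5 of each site):
  #1: {N1, N2}
  #2: {N2, N3}
  #3: {N2, N3}
  #4: {N1, N5}
  #5: {N3, N4}
  #6: {}
No 2 sites suffice: every size-2 union leaves at least one demand point uncovered.
But {#1, #4, #5} covers everything, so the minimum is 3.

3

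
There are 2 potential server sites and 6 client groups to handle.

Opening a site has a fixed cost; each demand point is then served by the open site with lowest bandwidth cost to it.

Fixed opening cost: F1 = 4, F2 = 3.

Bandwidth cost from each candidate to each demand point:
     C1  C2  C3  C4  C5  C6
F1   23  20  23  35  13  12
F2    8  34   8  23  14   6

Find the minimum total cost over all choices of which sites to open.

85

Open {F1, F2}: assign each demand point to its cheapest open site.
  C1→F2 8, C2→F1 20, C3→F2 8, C4→F2 23, C5→F1 13, C6→F2 6
  bandwidth cost 78, fixed 7 → total 85.
Compare {F2}: bandwidth cost 93 + fixed 3 = 96.
Compare {F1}: bandwidth cost 126 + fixed 4 = 130.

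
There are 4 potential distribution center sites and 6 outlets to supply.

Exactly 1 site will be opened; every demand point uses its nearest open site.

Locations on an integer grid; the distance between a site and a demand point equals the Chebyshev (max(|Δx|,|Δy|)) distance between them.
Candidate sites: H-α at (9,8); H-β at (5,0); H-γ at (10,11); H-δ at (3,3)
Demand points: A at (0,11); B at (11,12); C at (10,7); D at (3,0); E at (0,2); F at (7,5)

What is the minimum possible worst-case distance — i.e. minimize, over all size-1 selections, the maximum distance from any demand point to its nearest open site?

9

Open {H-α}.
  Farthest demand point is A at distance 9 (to H-α); all others are ≤ 9.
With {H-δ} the worst case is 9.
With {H-γ} the worst case is 11.
No size-1 selection achieves below 9.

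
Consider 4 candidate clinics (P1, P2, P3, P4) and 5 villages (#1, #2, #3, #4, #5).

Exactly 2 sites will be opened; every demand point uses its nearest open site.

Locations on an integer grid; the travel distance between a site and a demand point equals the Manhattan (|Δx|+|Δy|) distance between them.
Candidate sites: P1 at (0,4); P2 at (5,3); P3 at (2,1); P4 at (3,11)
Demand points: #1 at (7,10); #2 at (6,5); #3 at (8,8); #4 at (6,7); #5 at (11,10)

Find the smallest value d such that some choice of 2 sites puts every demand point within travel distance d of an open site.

Open {P1, P4}.
  Farthest demand point is #5 at travel distance 9 (to P4); all others are ≤ 9.
With {P2, P4} the worst case is 9.
With {P3, P4} the worst case is 9.
No size-2 selection achieves below 9.

9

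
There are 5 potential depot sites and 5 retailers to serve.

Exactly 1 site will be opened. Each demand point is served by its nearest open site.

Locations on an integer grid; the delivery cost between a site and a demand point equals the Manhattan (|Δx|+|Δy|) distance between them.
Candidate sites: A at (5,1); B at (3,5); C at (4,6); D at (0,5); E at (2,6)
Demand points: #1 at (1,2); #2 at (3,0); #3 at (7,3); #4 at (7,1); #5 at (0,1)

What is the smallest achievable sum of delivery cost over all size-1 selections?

19

Open {A}.
  #1→A 5, #2→A 3, #3→A 4, #4→A 2, #5→A 5  ⇒ total 19.
Compare {B}: total 31.
Compare {D}: total 36.
No size-1 selection does better; minimum is 19.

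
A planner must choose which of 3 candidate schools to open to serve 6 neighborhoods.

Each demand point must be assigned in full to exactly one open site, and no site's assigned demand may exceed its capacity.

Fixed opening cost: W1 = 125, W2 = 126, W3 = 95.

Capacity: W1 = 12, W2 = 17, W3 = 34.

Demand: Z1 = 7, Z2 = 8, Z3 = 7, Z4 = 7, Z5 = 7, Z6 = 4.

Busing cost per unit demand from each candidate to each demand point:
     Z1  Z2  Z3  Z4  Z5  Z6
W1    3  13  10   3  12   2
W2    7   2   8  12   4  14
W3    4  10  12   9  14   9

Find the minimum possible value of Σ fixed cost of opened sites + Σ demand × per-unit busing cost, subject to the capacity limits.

Open {W2, W3}; cheapest assignment that respects the capacities:
  W2 (cap 17, load 15): Z2, Z5 — cost 8×2 + 7×4 = 44
  W3 (cap 34, load 25): Z1, Z3, Z4, Z6 — cost 7×4 + 7×12 + 7×9 + 4×9 = 211
  Shipping 255, fixed 221 → total 476.
  Any other capacity-feasible assignment to {W2, W3} ships for at least 255.
Compare {W1, W2, W3}: its best feasible assignment gives total 531.
Compare {W1, W3}: its best feasible assignment gives total 539.
Every other set of open sites that can feasibly serve all demand totals ≥ 531 even under its best assignment. Minimum: 476.

476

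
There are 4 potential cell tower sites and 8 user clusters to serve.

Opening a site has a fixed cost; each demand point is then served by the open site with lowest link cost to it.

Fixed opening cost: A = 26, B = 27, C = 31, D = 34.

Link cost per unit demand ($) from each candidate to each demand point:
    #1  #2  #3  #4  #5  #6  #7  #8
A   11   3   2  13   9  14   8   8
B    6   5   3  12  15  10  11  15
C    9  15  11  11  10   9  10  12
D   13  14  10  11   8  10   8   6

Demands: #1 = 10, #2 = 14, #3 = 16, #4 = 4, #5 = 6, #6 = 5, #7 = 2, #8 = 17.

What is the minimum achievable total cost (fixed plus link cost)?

Open {A, B, D}: assign each demand point to its cheapest open site.
  #1→B 10×6=60, #2→A 14×3=42, #3→A 16×2=32, #4→D 4×11=44, #5→D 6×8=48, #6→B 5×10=50, #7→A 2×8=16, #8→D 17×6=102
  link cost 394, fixed 87 → total 481.
Compare {A, B}: link cost 438 + fixed 53 = 491.
Compare {B, D}: link cost 438 + fixed 61 = 499.
Compare {A, D}: link cost 444 + fixed 60 = 504.
All other subsets cost ≥ 491. Minimum total cost: 481.

481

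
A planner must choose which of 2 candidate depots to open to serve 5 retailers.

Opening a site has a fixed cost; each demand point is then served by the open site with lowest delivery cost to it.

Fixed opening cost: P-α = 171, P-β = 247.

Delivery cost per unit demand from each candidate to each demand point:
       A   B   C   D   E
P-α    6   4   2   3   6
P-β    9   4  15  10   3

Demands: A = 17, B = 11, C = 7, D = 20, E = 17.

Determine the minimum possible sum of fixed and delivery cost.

Open {P-α}: assign each demand point to its cheapest open site.
  A→P-α 17×6=102, B→P-α 11×4=44, C→P-α 7×2=14, D→P-α 20×3=60, E→P-α 17×6=102
  delivery cost 322, fixed 171 → total 493.
Compare {P-α, P-β}: delivery cost 271 + fixed 418 = 689.
Compare {P-β}: delivery cost 553 + fixed 247 = 800.

493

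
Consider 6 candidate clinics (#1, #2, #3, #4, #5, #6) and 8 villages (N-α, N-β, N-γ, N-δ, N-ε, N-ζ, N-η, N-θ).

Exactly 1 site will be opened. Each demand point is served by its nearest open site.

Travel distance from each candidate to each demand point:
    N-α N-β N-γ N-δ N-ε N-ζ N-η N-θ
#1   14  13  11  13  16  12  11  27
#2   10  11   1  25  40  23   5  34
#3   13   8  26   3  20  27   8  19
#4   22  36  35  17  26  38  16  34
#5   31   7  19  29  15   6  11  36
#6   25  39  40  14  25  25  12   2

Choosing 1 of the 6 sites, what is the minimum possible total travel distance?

117

Open {#1}.
  N-α→#1 14, N-β→#1 13, N-γ→#1 11, N-δ→#1 13, N-ε→#1 16, N-ζ→#1 12, N-η→#1 11, N-θ→#1 27  ⇒ total 117.
Compare {#3}: total 124.
Compare {#2}: total 149.
No size-1 selection does better; minimum is 117.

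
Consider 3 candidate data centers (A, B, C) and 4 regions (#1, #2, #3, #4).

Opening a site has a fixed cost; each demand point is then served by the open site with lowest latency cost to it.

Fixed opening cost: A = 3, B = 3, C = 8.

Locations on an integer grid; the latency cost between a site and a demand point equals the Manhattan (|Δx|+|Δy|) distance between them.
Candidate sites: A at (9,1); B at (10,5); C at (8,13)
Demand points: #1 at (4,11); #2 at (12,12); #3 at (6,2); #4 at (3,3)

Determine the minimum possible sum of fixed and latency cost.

Open {A, C}: assign each demand point to its cheapest open site.
  #1→C 6, #2→C 5, #3→A 4, #4→A 8
  latency cost 23, fixed 11 → total 34.
Compare {A, B, C}: latency cost 23 + fixed 14 = 37.
Compare {B, C}: latency cost 27 + fixed 11 = 38.
Compare {A, B}: latency cost 33 + fixed 6 = 39.
All other subsets cost ≥ 37. Minimum total cost: 34.

34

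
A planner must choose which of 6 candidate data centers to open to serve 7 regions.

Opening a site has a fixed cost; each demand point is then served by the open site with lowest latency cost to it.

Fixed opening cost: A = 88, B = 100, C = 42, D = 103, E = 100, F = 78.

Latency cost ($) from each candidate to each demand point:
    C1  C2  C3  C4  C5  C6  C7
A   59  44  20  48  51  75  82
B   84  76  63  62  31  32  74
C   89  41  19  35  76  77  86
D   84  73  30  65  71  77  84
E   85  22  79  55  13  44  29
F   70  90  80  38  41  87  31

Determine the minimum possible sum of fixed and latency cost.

Open {C, E}: assign each demand point to its cheapest open site.
  C1→E 85, C2→E 22, C3→C 19, C4→C 35, C5→E 13, C6→E 44, C7→E 29
  latency cost 247, fixed 142 → total 389.
Compare {A, E}: latency cost 235 + fixed 188 = 423.
Compare {E}: latency cost 327 + fixed 100 = 427.
Compare {C, F}: latency cost 314 + fixed 120 = 434.
All other subsets cost ≥ 423. Minimum total cost: 389.

389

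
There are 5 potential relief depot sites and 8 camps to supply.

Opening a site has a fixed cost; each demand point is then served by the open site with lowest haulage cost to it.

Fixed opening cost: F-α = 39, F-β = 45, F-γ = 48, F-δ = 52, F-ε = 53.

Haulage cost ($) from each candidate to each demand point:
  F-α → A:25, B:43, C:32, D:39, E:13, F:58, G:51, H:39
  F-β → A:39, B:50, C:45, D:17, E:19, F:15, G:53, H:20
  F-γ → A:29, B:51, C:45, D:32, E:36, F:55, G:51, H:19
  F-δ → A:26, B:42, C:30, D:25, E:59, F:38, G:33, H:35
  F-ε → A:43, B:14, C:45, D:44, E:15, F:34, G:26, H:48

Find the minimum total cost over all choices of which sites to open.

Open {F-β, F-ε}: assign each demand point to its cheapest open site.
  A→F-β 39, B→F-ε 14, C→F-β 45, D→F-β 17, E→F-ε 15, F→F-β 15, G→F-ε 26, H→F-β 20
  haulage cost 191, fixed 98 → total 289.
Compare {F-β, F-δ}: haulage cost 202 + fixed 97 = 299.
Compare {F-α, F-β, F-ε}: haulage cost 162 + fixed 137 = 299.
Compare {F-α, F-β}: haulage cost 216 + fixed 84 = 300.
All other subsets cost ≥ 299. Minimum total cost: 289.

289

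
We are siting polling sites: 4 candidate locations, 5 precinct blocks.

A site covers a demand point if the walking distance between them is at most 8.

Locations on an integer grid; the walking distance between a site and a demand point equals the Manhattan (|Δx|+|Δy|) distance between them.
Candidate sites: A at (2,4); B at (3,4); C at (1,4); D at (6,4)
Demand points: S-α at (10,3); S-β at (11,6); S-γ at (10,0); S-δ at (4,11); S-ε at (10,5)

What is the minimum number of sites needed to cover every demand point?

2

Coverage sets (demand points within 8 of each site):
  A: {}
  B: {S-α, S-δ, S-ε}
  C: {}
  D: {S-α, S-β, S-γ, S-ε}
No single site covers all 5 demand points.
But {B, D} covers everything, so the minimum is 2.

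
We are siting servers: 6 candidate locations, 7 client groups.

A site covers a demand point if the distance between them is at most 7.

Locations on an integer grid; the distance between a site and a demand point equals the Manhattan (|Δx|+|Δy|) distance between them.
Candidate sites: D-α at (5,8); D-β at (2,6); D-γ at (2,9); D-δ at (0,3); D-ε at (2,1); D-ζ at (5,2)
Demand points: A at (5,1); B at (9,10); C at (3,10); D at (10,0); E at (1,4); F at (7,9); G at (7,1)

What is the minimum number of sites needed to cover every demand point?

2

Coverage sets (demand points within 7 of each site):
  D-α: {A, B, C, F}
  D-β: {C, E}
  D-γ: {C, E, F}
  D-δ: {A, E}
  D-ε: {A, E, G}
  D-ζ: {A, D, E, G}
No single site covers all 7 demand points.
But {D-α, D-ζ} covers everything, so the minimum is 2.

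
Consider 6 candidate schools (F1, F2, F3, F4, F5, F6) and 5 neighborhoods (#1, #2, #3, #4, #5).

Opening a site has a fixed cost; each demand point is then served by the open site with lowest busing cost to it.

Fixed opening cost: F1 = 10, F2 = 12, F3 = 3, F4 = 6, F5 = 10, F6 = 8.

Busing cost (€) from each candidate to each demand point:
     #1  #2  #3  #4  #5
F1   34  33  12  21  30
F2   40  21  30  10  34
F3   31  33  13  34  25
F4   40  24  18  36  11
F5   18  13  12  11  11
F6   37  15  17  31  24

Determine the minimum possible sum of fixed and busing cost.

Open {F5}: assign each demand point to its cheapest open site.
  #1→F5 18, #2→F5 13, #3→F5 12, #4→F5 11, #5→F5 11
  busing cost 65, fixed 10 → total 75.
Compare {F3, F5}: busing cost 65 + fixed 13 = 78.
Compare {F4, F5}: busing cost 65 + fixed 16 = 81.
Compare {F5, F6}: busing cost 65 + fixed 18 = 83.
All other subsets cost ≥ 78. Minimum total cost: 75.

75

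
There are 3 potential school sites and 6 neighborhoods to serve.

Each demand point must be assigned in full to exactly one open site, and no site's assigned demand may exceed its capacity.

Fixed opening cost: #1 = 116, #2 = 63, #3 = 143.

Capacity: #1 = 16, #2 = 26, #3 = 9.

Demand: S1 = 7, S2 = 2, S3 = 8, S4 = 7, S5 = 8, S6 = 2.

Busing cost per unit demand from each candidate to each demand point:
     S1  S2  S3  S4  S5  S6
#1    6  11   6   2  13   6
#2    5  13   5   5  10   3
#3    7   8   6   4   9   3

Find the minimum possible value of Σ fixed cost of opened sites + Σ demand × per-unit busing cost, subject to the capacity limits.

Open {#1, #2}; cheapest assignment that respects the capacities:
  #1 (cap 16, load 9): S2, S4 — cost 2×11 + 7×2 = 36
  #2 (cap 26, load 25): S1, S3, S5, S6 — cost 7×5 + 8×5 + 8×10 + 2×3 = 161
  Shipping 197, fixed 179 → total 376.
  Any other capacity-feasible assignment to {#1, #2} ships for at least 197.
Compare {#2, #3}: its best feasible assignment gives total 411.
Compare {#1, #2, #3}: its best feasible assignment gives total 511.
Every other set of open sites that can feasibly serve all demand totals ≥ 411 even under its best assignment. Minimum: 376.

376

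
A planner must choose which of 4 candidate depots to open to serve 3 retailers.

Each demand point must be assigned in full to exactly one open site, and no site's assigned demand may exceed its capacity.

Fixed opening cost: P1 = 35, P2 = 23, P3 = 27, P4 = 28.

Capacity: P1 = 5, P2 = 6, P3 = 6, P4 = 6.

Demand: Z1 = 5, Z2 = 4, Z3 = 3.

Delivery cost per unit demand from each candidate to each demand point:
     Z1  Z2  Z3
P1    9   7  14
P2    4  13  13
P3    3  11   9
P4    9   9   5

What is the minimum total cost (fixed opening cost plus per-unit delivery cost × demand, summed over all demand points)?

148

Open {P1, P3, P4}; cheapest assignment that respects the capacities:
  P1 (cap 5, load 4): Z2 — cost 4×7 = 28
  P3 (cap 6, load 5): Z1 — cost 5×3 = 15
  P4 (cap 6, load 3): Z3 — cost 3×5 = 15
  Shipping 58, fixed 90 → total 148.
  Any other capacity-feasible assignment to {P1, P3, P4} ships for at least 58.
Compare {P1, P2, P4}: its best feasible assignment gives total 149.
Compare {P2, P3, P4}: its best feasible assignment gives total 157.
Every other set of open sites that can feasibly serve all demand totals ≥ 149 even under its best assignment. Minimum: 148.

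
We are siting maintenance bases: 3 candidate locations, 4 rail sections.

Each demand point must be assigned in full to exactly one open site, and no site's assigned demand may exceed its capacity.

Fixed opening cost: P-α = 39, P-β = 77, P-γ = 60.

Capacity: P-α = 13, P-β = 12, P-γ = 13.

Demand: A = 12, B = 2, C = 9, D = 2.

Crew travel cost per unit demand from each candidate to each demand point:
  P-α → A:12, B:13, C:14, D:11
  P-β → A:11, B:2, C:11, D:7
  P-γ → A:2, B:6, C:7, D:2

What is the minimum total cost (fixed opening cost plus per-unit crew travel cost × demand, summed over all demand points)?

Open {P-α, P-γ}; cheapest assignment that respects the capacities:
  P-α (cap 13, load 13): B, C, D — cost 2×13 + 9×14 + 2×11 = 174
  P-γ (cap 13, load 12): A — cost 12×2 = 24
  Shipping 198, fixed 99 → total 297.
  Any other capacity-feasible assignment to {P-α, P-γ} ships for at least 198.
Compare {P-α, P-β, P-γ}: its best feasible assignment gives total 325.
Compare {P-β, P-γ}: its best feasible assignment gives total 348.
Every other set of open sites that can feasibly serve all demand totals ≥ 325 even under its best assignment. Minimum: 297.

297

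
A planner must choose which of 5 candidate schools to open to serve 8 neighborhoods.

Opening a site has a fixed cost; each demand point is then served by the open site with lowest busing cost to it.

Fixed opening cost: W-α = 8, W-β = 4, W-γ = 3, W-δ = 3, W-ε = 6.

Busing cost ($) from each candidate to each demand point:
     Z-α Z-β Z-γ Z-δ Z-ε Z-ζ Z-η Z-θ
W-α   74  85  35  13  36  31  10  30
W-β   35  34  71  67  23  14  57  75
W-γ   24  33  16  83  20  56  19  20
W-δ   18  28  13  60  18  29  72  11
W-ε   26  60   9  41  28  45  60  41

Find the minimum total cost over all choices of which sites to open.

140

Open {W-α, W-β, W-δ}: assign each demand point to its cheapest open site.
  Z-α→W-δ 18, Z-β→W-δ 28, Z-γ→W-δ 13, Z-δ→W-α 13, Z-ε→W-δ 18, Z-ζ→W-β 14, Z-η→W-α 10, Z-θ→W-δ 11
  busing cost 125, fixed 15 → total 140.
Compare {W-α, W-β, W-δ, W-ε}: busing cost 121 + fixed 21 = 142.
Compare {W-α, W-β, W-γ, W-δ}: busing cost 125 + fixed 18 = 143.
Compare {W-α, W-β, W-γ, W-δ, W-ε}: busing cost 121 + fixed 24 = 145.
All other subsets cost ≥ 142. Minimum total cost: 140.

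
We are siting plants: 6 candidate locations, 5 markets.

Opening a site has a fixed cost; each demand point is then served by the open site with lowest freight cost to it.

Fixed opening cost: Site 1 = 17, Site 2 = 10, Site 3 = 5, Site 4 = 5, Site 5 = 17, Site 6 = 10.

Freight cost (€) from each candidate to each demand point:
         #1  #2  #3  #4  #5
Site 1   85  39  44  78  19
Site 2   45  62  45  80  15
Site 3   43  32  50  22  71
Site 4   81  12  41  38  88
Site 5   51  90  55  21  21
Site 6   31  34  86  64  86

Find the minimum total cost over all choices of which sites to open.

Open {Site 2, Site 3, Site 4, Site 6}: assign each demand point to its cheapest open site.
  #1→Site 6 31, #2→Site 4 12, #3→Site 4 41, #4→Site 3 22, #5→Site 2 15
  freight cost 121, fixed 30 → total 151.
Compare {Site 2, Site 3, Site 4}: freight cost 133 + fixed 20 = 153.
Compare {Site 4, Site 5, Site 6}: freight cost 126 + fixed 32 = 158.
Compare {Site 2, Site 4, Site 6}: freight cost 137 + fixed 25 = 162.
All other subsets cost ≥ 153. Minimum total cost: 151.

151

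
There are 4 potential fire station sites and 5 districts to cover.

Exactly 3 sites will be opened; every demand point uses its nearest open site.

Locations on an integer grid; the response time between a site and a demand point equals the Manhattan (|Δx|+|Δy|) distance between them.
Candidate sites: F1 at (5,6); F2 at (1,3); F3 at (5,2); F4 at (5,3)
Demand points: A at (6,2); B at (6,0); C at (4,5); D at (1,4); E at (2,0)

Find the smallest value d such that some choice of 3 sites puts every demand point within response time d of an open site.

4

Open {F1, F2, F3}.
  Farthest demand point is E at response time 4 (to F2); all others are ≤ 4.
With {F1, F2, F4} the worst case is 4.
With {F2, F3, F4} the worst case is 4.
No size-3 selection achieves below 4.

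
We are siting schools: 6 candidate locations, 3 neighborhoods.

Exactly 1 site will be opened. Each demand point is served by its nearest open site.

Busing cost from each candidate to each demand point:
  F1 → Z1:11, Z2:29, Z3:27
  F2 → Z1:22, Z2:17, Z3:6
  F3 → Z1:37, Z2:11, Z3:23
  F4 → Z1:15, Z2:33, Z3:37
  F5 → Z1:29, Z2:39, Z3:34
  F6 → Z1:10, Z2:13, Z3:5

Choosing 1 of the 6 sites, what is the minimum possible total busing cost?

Open {F6}.
  Z1→F6 10, Z2→F6 13, Z3→F6 5  ⇒ total 28.
Compare {F2}: total 45.
Compare {F1}: total 67.
No size-1 selection does better; minimum is 28.

28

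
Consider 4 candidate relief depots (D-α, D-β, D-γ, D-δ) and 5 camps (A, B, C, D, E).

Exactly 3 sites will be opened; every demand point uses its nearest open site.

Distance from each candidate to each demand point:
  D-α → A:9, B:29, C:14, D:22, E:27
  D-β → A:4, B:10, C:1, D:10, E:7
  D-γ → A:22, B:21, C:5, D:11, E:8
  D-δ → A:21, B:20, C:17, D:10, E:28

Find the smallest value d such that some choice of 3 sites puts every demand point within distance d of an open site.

10

Open {D-α, D-β, D-γ}.
  Farthest demand point is B at distance 10 (to D-β); all others are ≤ 10.
With {D-α, D-β, D-δ} the worst case is 10.
With {D-β, D-γ, D-δ} the worst case is 10.
No size-3 selection achieves below 10.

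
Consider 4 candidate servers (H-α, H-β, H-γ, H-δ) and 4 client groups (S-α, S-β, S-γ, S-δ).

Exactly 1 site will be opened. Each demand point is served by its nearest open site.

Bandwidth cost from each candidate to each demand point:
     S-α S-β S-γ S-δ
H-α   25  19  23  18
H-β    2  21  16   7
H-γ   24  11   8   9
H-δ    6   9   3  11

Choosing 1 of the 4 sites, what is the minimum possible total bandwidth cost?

Open {H-δ}.
  S-α→H-δ 6, S-β→H-δ 9, S-γ→H-δ 3, S-δ→H-δ 11  ⇒ total 29.
Compare {H-β}: total 46.
Compare {H-γ}: total 52.
No size-1 selection does better; minimum is 29.

29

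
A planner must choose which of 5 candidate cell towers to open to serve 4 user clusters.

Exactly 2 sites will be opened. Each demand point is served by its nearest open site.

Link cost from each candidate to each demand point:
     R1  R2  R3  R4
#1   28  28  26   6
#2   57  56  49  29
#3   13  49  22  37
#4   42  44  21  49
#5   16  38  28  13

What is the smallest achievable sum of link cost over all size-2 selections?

69

Open {#1, #3}.
  R1→#3 13, R2→#1 28, R3→#3 22, R4→#1 6  ⇒ total 69.
Compare {#1, #5}: total 76.
Compare {#1, #4}: total 83.
No size-2 selection does better; minimum is 69.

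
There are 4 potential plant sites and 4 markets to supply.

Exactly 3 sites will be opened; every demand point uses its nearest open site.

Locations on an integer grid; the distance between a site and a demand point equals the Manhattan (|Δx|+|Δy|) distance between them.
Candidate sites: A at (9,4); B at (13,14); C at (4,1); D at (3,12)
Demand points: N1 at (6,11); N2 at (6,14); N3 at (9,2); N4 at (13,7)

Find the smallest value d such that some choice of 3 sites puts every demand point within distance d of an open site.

Open {A, B, D}.
  Farthest demand point is N4 at distance 7 (to A); all others are ≤ 7.
With {A, C, D} the worst case is 7.
With {B, C, D} the worst case is 7.
No size-3 selection achieves below 7.

7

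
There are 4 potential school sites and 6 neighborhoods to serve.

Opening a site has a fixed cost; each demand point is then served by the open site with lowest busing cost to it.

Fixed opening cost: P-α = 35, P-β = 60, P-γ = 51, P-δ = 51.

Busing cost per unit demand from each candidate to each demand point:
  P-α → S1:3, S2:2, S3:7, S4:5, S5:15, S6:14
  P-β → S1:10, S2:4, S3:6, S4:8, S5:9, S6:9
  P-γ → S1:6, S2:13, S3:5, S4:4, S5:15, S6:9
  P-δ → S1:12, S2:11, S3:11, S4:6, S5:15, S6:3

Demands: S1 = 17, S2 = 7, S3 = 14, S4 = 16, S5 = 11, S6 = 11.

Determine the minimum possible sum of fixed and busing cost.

507

Open {P-α, P-β, P-δ}: assign each demand point to its cheapest open site.
  S1→P-α 17×3=51, S2→P-α 7×2=14, S3→P-β 14×6=84, S4→P-α 16×5=80, S5→P-β 11×9=99, S6→P-δ 11×3=33
  busing cost 361, fixed 146 → total 507.
Compare {P-α, P-β}: busing cost 427 + fixed 95 = 522.
Compare {P-α, P-δ}: busing cost 441 + fixed 86 = 527.
Compare {P-α, P-β, P-γ, P-δ}: busing cost 331 + fixed 197 = 528.
All other subsets cost ≥ 522. Minimum total cost: 507.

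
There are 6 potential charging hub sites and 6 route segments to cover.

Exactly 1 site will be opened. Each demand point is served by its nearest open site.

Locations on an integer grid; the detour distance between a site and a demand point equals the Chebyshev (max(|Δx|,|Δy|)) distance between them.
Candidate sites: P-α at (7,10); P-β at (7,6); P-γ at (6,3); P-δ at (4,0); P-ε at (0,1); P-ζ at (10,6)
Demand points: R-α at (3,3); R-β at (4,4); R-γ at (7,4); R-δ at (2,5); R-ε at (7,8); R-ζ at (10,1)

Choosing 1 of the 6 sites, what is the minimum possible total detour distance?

19

Open {P-γ}.
  R-α→P-γ 3, R-β→P-γ 2, R-γ→P-γ 1, R-δ→P-γ 4, R-ε→P-γ 5, R-ζ→P-γ 4  ⇒ total 19.
Compare {P-β}: total 21.
Compare {P-δ}: total 30.
No size-1 selection does better; minimum is 19.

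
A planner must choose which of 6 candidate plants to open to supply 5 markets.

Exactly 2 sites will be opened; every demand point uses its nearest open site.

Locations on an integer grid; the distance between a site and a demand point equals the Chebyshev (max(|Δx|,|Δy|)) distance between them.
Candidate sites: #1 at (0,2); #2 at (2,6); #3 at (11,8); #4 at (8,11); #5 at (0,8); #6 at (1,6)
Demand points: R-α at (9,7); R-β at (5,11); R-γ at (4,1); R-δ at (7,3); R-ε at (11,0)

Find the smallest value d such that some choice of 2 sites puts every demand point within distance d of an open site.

8

Open {#1, #3}.
  Farthest demand point is R-ε at distance 8 (to #3); all others are ≤ 8.
With {#2, #3} the worst case is 8.
With {#3, #4} the worst case is 8.
No size-2 selection achieves below 8.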